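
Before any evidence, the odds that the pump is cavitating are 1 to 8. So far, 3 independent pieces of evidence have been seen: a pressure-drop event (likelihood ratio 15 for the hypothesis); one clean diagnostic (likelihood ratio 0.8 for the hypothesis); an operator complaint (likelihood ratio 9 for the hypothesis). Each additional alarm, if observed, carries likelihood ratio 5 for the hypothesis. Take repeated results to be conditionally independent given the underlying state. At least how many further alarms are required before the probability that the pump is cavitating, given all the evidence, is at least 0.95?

1

Prior odds = 0.125.
Combined Bayes factor of the evidence already in hand = 15 × 0.8 × 9 = 108.
Odds after that evidence = 0.125 × 108 = 13.5.
Target odds = 0.95/0.05 = 19.
Need 5ⁿ ≥ 19 ÷ 13.5 = 38/27.
5¹ = 5, which meets the required 38/27; so n = 1.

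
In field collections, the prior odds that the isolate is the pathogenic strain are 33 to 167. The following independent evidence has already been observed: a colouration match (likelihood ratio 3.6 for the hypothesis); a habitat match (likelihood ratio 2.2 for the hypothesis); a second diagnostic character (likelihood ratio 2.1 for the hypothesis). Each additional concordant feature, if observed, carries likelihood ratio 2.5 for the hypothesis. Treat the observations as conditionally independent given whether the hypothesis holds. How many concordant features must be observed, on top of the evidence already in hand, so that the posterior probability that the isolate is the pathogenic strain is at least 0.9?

2

Prior odds = 33/167.
Combined Bayes factor of the evidence already in hand = 3.6 × 2.2 × 2.1 = 16.632.
Odds after that evidence = (33/167) × 16.632 = 68607/20875.
Target odds = 0.9/0.1 = 9.
Need 2.5ⁿ ≥ 9 ÷ (68607/20875) = 20875/7623.
2.5¹ = 2.5 falls short of 20875/7623 but 2.5² = 6.25 reaches it, so n = 2.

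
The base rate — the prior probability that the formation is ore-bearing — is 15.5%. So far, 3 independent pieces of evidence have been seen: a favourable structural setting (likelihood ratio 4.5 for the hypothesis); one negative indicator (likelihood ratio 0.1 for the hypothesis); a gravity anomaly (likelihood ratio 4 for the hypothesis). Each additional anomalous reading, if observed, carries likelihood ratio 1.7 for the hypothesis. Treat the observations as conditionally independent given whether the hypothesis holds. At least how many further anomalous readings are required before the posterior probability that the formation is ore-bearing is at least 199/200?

13

Prior odds = 0.155/0.845 = 31/169.
Combined Bayes factor of the evidence already in hand = 4.5 × 0.1 × 4 = 1.8.
Odds after that evidence = (31/169) × 1.8 = 279/845.
Target odds = 0.995/0.005 = 199.
Need 1.7ⁿ ≥ 199 ÷ (279/845) = 168155/279.
1.7¹² ≈582.622 falls short of 168155/279 but 1.7¹³ ≈990.458 reaches it, so n = 13.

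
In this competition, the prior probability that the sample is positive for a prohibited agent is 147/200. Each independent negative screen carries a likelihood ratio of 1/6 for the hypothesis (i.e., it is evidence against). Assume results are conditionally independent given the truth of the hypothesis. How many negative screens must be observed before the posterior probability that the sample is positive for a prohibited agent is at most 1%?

4

Prior odds: 0.735 ÷ 0.265 = 147/53.
Likelihood ratio per negative screen = 1/6.
Target posterior odds = 0.01/0.99 = 1/99.
Require (1/6)ⁿ ≤ 1/99 ÷ (147/53) = 53/14553.
(1/6)³ = 1/216 is still above 53/14553 but (1/6)⁴ = 1/1296 is at or below it, so n = 4.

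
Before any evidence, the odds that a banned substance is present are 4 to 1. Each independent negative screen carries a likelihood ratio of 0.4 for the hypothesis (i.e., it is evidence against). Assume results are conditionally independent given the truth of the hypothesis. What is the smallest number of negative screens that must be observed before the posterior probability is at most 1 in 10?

4

Prior odds = 4.
Likelihood ratio per negative screen = 0.4.
Target posterior odds = 0.1/0.9 = 1/9.
Require 0.4ⁿ ≤ 1/9 ÷ 4 = 1/36.
0.4³ = 0.064 is still above 1/36 but 0.4⁴ = 0.0256 is at or below it, so n = 4.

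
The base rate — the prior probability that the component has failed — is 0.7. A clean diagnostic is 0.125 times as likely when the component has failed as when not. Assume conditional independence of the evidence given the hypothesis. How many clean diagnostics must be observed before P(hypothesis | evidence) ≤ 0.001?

4

Prior odds = 0.7/0.3 = 7/3.
Likelihood ratio per clean diagnostic = 0.125.
Target odds: 0.001 ÷ 0.999 = 1/999.
Require 0.125ⁿ ≤ 1/999 ÷ (7/3) = 1/2331.
0.125³ = 0.001953125 is still above 1/2331 but 0.125⁴ = 1/4096 is at or below it, so n = 4.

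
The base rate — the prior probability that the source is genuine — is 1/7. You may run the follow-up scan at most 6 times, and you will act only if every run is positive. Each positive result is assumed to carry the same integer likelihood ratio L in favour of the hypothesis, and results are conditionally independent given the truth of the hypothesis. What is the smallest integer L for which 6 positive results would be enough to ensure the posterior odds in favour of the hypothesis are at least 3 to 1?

Prior odds = (1/7)/(6/7) = 1/6.
Target odds = 3.
Need L⁶ ≥ 3 ÷ (1/6) = 18.
1⁶ = 1 < 18 ≤ 64 = 2⁶, so L = 2.

2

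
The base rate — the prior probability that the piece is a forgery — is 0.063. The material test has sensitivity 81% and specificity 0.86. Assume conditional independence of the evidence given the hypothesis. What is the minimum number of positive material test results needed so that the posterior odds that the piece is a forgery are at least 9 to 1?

3

Prior odds = 0.063/0.937 = 63/937.
False-positive rate = 1 − 0.86 = 0.14; likelihood ratio of a positive = 0.81/0.14 = 81/14.
Target odds = 9.
Require (81/14)ⁿ ≥ 9 ÷ (63/937) = 937/7.
(81/14)² = 6561/196 falls short of 937/7 but (81/14)³ = 531441/2744 reaches it, so n = 3.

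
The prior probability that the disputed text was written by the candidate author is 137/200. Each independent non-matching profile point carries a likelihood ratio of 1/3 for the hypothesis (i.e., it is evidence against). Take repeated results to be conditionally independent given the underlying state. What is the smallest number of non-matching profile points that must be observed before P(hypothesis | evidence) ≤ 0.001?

7

Prior odds: 0.685 ÷ 0.315 = 137/63.
Likelihood ratio per non-matching profile point = 1/3.
Target posterior odds = 0.001/0.999 = 1/999.
Require (1/3)ⁿ ≤ 1/999 ÷ (137/63) = 7/15207.
(1/3)⁶ = 1/729 is still above 7/15207 but (1/3)⁷ = 1/2187 is at or below it, so n = 7.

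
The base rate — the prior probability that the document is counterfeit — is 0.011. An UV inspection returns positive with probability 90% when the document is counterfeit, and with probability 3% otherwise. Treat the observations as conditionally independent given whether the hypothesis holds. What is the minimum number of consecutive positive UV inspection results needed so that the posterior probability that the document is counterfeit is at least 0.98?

Prior odds: 0.011 ÷ 0.989 = 11/989.
Likelihood ratio of a positive result = 0.9/0.03 = 30.
Target posterior odds = 0.98/0.02 = 49.
Require 30ⁿ ≥ 49 ÷ (11/989) = 48461/11.
30² = 900 falls short of 48461/11 but 30³ = 27000 reaches it, so n = 3.

3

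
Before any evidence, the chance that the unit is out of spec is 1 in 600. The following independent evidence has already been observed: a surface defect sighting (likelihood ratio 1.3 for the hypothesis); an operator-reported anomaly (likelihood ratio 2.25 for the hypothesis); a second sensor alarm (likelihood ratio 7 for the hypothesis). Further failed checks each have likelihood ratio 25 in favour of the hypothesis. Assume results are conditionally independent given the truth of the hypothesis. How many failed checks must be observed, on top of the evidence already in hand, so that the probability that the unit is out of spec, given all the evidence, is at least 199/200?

3

Prior odds = (1/600)/(599/600) = 1/599.
Combined Bayes factor of the evidence already in hand = 1.3 × 2.25 × 7 = 20.475.
Odds after that evidence = (1/599) × 20.475 = 819/23960.
Target odds = 0.995/0.005 = 199.
Need 25ⁿ ≥ 199 ÷ (819/23960) = 4768040/819.
25² = 625 falls short of 4768040/819 but 25³ = 15625 reaches it, so n = 3.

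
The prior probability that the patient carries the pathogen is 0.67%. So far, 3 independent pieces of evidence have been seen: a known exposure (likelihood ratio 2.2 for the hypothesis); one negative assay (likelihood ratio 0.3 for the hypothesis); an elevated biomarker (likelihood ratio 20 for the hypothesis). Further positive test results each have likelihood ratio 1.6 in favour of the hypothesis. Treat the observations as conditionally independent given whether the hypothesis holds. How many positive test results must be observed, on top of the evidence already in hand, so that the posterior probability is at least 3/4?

8

Prior odds = 0.0067/0.9933 = 67/9933.
Combined Bayes factor of the evidence already in hand = 2.2 × 0.3 × 20 = 13.2.
Odds after that evidence = (67/9933) × 13.2 = 134/1505.
Target odds = 0.75/0.25 = 3.
Need 1.6ⁿ ≥ 3 ÷ (134/1505) = 4515/134.
1.6⁷ = 2097152/78125 falls short of 4515/134 but 1.6⁸ = 16777216/390625 reaches it, so n = 8.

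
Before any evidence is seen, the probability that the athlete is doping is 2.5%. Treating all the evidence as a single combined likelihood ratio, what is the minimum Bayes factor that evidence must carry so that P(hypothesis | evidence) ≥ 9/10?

351

Prior odds = 0.025/0.975 = 1/39.
Target odds = 0.9/0.1 = 9.
Required Bayes factor = 9 ÷ (1/39) = 351.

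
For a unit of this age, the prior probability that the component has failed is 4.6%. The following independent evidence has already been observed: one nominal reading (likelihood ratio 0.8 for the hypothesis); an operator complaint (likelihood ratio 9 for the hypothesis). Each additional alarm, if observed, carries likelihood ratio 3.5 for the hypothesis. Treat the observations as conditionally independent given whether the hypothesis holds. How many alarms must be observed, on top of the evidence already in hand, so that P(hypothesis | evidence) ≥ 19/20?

Prior odds = 0.046/0.954 = 23/477.
Combined Bayes factor of the evidence already in hand = 0.8 × 9 = 7.2.
Odds after that evidence = (23/477) × 7.2 = 92/265.
Target odds = 0.95/0.05 = 19.
Need 3.5ⁿ ≥ 19 ÷ (92/265) = 5035/92.
3.5³ = 42.875 falls short of 5035/92 but 3.5⁴ = 150.0625 reaches it, so n = 4.

4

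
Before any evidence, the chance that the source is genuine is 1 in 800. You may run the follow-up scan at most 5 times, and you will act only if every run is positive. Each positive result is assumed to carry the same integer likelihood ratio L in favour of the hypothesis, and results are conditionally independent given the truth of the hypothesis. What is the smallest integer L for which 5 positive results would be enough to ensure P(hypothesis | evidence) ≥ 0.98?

9

Prior odds = 0.00125/0.99875 = 1/799.
Target odds = 0.98/0.02 = 49.
Need L⁵ ≥ 49 ÷ (1/799) = 39151.
8⁵ = 32768 < 39151 ≤ 59049 = 9⁵, so L = 9.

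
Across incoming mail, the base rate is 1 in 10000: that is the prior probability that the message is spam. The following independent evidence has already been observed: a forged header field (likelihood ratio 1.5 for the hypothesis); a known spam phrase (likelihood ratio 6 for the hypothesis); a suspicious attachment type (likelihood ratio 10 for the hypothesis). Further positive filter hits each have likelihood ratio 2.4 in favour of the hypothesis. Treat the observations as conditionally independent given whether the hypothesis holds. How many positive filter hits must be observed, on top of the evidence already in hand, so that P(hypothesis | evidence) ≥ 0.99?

11

Prior odds = 0.0001/0.9999 = 1/9999.
Combined Bayes factor of the evidence already in hand = 1.5 × 6 × 10 = 90.
Odds after that evidence = (1/9999) × 90 = 10/1111.
Target odds = 0.99/0.01 = 99.
Need 2.4ⁿ ≥ 99 ÷ (10/1111) = 10998.9.
2.4¹⁰ ≈6340.34 falls short of 10998.9 but 2.4¹¹ ≈15216.8 reaches it, so n = 11.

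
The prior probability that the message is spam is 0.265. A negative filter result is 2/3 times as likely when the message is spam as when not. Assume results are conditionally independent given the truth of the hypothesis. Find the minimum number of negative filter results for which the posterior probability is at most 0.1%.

Prior odds = 0.265/0.735 = 53/147.
Likelihood ratio per negative filter result = 2/3.
Target odds: 0.001 ÷ 0.999 = 1/999.
Need (53/147) × (2/3)ⁿ ≤ 1/999, i.e. (2/3)ⁿ ≤ 49/17649.
(2/3)¹⁴ = 16384/4782969 is still above 49/17649 but (2/3)¹⁵ = 32768/14348907 is at or below it, so n = 15.

15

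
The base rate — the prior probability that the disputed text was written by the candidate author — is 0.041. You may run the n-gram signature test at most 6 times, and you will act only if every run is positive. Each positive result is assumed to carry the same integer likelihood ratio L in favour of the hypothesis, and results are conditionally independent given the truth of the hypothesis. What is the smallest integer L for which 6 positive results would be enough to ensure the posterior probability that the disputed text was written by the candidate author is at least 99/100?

Prior odds = 0.041/0.959 = 41/959.
Target odds = 0.99/0.01 = 99.
Need L⁶ ≥ 99 ÷ (41/959) = 94941/41.
3⁶ = 729 < 94941/41 ≤ 4096 = 4⁶, so L = 4.

4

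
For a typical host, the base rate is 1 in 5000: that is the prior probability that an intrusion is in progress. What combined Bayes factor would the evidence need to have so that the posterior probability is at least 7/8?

34993

Prior odds = 0.0002/0.9998 = 1/4999.
Target odds = 0.875/0.125 = 7.
Required Bayes factor = 7 ÷ (1/4999) = 34993.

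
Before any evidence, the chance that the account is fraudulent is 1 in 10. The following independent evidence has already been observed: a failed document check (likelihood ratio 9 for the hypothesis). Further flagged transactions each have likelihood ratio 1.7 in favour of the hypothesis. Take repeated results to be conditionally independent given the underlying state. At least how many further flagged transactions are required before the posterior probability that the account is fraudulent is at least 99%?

9

Prior odds = 0.1/0.9 = 1/9.
Bayes factor of the evidence already in hand = 9.
Odds after that evidence = (1/9) × 9 = 1.
Target odds = 0.99/0.01 = 99.
Need 1.7ⁿ ≥ 99 ÷ 1 = 99.
1.7⁸ ≈69.7576 falls short of 99 but 1.7⁹ ≈118.588 reaches it, so n = 9.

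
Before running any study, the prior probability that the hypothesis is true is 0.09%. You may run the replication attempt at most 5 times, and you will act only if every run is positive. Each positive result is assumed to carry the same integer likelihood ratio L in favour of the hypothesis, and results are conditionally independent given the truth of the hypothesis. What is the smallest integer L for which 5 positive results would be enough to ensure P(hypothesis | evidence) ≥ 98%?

Prior odds = 0.0009/0.9991 = 9/9991.
Target odds = 0.98/0.02 = 49.
Need L⁵ ≥ 49 ÷ (9/9991) = 489559/9.
8⁵ = 32768 < 489559/9 ≤ 59049 = 9⁵, so L = 9.

9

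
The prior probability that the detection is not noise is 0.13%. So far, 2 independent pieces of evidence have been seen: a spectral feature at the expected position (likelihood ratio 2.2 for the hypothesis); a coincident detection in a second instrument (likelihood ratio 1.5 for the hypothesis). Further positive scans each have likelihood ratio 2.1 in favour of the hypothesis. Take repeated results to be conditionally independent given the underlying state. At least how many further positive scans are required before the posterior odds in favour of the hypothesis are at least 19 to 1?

12

Prior odds = 0.0013/0.9987 = 13/9987.
Combined Bayes factor of the evidence already in hand = 2.2 × 1.5 = 3.3.
Odds after that evidence = (13/9987) × 3.3 = 143/33290.
Target odds = 19.
Need 2.1ⁿ ≥ 19 ÷ (143/33290) = 632510/143.
2.1¹¹ ≈3502.78 falls short of 632510/143 but 2.1¹² ≈7355.83 reaches it, so n = 12.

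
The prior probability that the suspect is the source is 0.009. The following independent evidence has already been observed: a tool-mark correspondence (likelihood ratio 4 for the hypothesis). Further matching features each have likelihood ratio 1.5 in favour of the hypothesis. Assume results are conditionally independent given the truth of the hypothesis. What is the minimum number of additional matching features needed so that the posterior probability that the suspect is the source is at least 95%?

Prior odds = 0.009/0.991 = 9/991.
Bayes factor of the evidence already in hand = 4.
Odds after that evidence = (9/991) × 4 = 36/991.
Target odds = 0.95/0.05 = 19.
Need 1.5ⁿ ≥ 19 ÷ (36/991) = 18829/36.
1.5¹⁵ = 14348907/32768 falls short of 18829/36 but 1.5¹⁶ = 43046721/65536 reaches it, so n = 16.

16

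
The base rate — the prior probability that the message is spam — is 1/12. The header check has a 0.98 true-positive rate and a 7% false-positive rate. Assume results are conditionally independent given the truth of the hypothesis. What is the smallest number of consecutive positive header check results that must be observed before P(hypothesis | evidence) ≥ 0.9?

Prior odds: (1/12) ÷ (11/12) = 1/11.
Likelihood ratio of a positive result = 0.98/0.07 = 14.
Target posterior odds = 0.9/0.1 = 9.
Need (1/11) × 14ⁿ ≥ 9, i.e. 14ⁿ ≥ 99.
14¹ = 14 falls short of 99 but 14² = 196 reaches it, so n = 2.

2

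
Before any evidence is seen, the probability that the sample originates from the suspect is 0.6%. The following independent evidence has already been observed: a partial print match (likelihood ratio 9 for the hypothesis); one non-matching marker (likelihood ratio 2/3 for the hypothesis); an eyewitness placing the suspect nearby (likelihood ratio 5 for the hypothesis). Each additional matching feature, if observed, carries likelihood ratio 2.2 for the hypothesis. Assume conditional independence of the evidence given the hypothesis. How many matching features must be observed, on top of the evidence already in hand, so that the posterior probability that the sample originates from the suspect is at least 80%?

Prior odds = 0.006/0.994 = 3/497.
Combined Bayes factor of the evidence already in hand = 9 × (2/3) × 5 = 30.
Odds after that evidence = (3/497) × 30 = 90/497.
Target odds = 0.8/0.2 = 4.
Need 2.2ⁿ ≥ 4 ÷ (90/497) = 994/45.
2.2³ = 10.648 falls short of 994/45 but 2.2⁴ = 23.4256 reaches it, so n = 4.

4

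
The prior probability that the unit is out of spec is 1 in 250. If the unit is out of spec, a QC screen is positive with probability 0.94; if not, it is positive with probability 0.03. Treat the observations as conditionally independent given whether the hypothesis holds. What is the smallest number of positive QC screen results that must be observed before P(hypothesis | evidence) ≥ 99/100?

3

Prior odds: 0.004 ÷ 0.996 = 1/249.
Likelihood ratio of a positive = 0.94/0.03 = 94/3.
Target posterior odds = 0.99/0.01 = 99.
Require (94/3)ⁿ ≥ 99 ÷ (1/249) = 24651.
(94/3)² = 8836/9 falls short of 24651 but (94/3)³ = 830584/27 reaches it, so n = 3.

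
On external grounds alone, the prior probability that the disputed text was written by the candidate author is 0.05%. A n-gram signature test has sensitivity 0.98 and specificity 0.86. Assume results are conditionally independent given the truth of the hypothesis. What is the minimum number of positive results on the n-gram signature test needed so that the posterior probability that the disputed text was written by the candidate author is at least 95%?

Prior odds = 0.0005/0.9995 = 1/1999.
False-positive rate = 1 − 0.86 = 0.14; likelihood ratio of a positive = 0.98/0.14 = 7.
Target posterior odds = 0.95/0.05 = 19.
Require 7ⁿ ≥ 19 ÷ (1/1999) = 37981.
7⁵ = 16807 falls short of 37981 but 7⁶ = 117649 reaches it, so n = 6.

6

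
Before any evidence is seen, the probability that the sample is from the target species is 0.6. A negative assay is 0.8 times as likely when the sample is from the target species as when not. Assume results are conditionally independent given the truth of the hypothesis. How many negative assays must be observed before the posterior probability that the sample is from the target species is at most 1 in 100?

23

Prior odds: 0.6 ÷ 0.4 = 1.5.
Likelihood ratio per negative assay = 0.8.
Target odds: 0.01 ÷ 0.99 = 1/99.
Require 0.8ⁿ ≤ 1/99 ÷ 1.5 = 2/297.
0.8²² ≈0.0073787 is still above 2/297 but 0.8²³ ≈0.00590296 is at or below it, so n = 23.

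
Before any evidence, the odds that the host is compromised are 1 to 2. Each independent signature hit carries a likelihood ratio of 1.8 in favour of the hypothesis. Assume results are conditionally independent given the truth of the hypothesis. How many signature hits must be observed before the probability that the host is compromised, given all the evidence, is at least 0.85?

5

Prior odds = 0.5.
Likelihood ratio per signature hit = 1.8.
Target odds: 0.85 ÷ 0.15 = 17/3.
Need 0.5 × 1.8ⁿ ≥ 17/3, i.e. 1.8ⁿ ≥ 34/3.
1.8⁴ = 10.4976 falls short of 34/3 but 1.8⁵ = 18.89568 reaches it, so n = 5.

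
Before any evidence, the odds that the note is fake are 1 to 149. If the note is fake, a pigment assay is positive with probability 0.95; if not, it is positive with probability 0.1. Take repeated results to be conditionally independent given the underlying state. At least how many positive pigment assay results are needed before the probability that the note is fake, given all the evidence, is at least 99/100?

5

Prior odds = 1/149.
Likelihood ratio of a positive = 0.95/0.1 = 9.5.
Target posterior odds = 0.99/0.01 = 99.
Need (1/149) × 9.5ⁿ ≥ 99, i.e. 9.5ⁿ ≥ 14751.
9.5⁴ = 8145.0625 falls short of 14751 but 9.5⁵ = 77378.09375 reaches it, so n = 5.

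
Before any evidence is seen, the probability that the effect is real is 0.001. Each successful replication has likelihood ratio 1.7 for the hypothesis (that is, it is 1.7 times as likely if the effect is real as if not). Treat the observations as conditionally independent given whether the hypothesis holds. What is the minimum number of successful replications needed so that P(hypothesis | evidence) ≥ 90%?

Prior odds = 0.001/0.999 = 1/999.
Likelihood ratio per successful replication = 1.7.
Target odds: 0.9 ÷ 0.1 = 9.
Need (1/999) × 1.7ⁿ ≥ 9, i.e. 1.7ⁿ ≥ 8991.
1.7¹⁷ ≈8272.4 falls short of 8991 but 1.7¹⁸ ≈14063.1 reaches it, so n = 18.

18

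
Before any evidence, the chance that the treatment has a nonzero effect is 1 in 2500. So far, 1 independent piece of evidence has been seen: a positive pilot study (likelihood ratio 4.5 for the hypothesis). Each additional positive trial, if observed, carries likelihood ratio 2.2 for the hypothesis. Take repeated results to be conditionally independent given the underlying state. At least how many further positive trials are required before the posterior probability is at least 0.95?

12

Prior odds = 0.0004/0.9996 = 1/2499.
Bayes factor of the evidence already in hand = 4.5.
Odds after that evidence = (1/2499) × 4.5 = 3/1666.
Target odds = 0.95/0.05 = 19.
Need 2.2ⁿ ≥ 19 ÷ (3/1666) = 31654/3.
2.2¹¹ ≈5843.18 falls short of 31654/3 but 2.2¹² ≈12855 reaches it, so n = 12.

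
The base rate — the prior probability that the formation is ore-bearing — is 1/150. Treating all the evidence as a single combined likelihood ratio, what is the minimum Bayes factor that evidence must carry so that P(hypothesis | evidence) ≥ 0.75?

Prior odds = (1/150)/(149/150) = 1/149.
Target odds = 0.75/0.25 = 3.
Required Bayes factor = 3 ÷ (1/149) = 447.

447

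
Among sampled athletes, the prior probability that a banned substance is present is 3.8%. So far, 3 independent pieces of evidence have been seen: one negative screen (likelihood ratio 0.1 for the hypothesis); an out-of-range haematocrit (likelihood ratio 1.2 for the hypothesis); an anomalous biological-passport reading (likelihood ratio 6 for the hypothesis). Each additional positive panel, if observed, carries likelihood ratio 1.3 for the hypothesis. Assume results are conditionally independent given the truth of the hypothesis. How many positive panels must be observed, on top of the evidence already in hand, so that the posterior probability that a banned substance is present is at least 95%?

Prior odds = 0.038/0.962 = 19/481.
Combined Bayes factor of the evidence already in hand = 0.1 × 1.2 × 6 = 0.72.
Odds after that evidence = (19/481) × 0.72 = 342/12025.
Target odds = 0.95/0.05 = 19.
Need 1.3ⁿ ≥ 19 ÷ (342/12025) = 12025/18.
1.3²⁴ ≈542.801 falls short of 12025/18 but 1.3²⁵ ≈705.641 reaches it, so n = 25.

25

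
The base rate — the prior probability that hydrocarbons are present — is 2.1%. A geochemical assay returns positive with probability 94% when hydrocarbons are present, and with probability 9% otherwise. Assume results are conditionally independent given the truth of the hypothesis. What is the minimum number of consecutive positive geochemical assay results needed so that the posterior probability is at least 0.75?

Prior odds = 0.021/0.979 = 21/979.
Likelihood ratio of a positive result = 0.94/0.09 = 94/9.
Target odds: 0.75 ÷ 0.25 = 3.
Need (21/979) × (94/9)ⁿ ≥ 3, i.e. (94/9)ⁿ ≥ 979/7.
(94/9)² = 8836/81 falls short of 979/7 but (94/9)³ = 830584/729 reaches it, so n = 3.

3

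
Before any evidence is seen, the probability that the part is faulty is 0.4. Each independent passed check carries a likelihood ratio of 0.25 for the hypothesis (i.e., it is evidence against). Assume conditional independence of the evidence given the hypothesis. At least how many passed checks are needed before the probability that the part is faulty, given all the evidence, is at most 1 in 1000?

5

Prior odds: 0.4 ÷ 0.6 = 2/3.
Likelihood ratio per passed check = 0.25.
Target posterior odds = 0.001/0.999 = 1/999.
Require 0.25ⁿ ≤ 1/999 ÷ (2/3) = 1/666.
0.25⁴ = 0.00390625 is still above 1/666 but 0.25⁵ = 1/1024 is at or below it, so n = 5.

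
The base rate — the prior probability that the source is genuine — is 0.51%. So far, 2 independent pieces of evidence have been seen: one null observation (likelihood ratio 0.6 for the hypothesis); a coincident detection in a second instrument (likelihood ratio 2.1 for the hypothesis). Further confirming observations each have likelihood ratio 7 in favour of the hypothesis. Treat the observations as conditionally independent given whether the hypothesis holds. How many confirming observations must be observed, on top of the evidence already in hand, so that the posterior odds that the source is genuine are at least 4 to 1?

4

Prior odds = 0.0051/0.9949 = 51/9949.
Combined Bayes factor of the evidence already in hand = 0.6 × 2.1 = 1.26.
Odds after that evidence = (51/9949) × 1.26 = 3213/497450.
Target odds = 4.
Need 7ⁿ ≥ 4 ÷ (3213/497450) = 1989800/3213.
7³ = 343 falls short of 1989800/3213 but 7⁴ = 2401 reaches it, so n = 4.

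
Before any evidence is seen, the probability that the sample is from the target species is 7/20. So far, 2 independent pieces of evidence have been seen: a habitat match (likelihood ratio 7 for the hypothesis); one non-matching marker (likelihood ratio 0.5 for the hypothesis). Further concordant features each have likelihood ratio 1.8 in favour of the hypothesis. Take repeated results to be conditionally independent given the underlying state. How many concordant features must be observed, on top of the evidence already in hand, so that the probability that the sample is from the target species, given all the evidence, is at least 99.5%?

8

Prior odds = 0.35/0.65 = 7/13.
Combined Bayes factor of the evidence already in hand = 7 × 0.5 = 3.5.
Odds after that evidence = (7/13) × 3.5 = 49/26.
Target odds = 0.995/0.005 = 199.
Need 1.8ⁿ ≥ 199 ÷ (49/26) = 5174/49.
1.8⁷ = 4782969/78125 falls short of 5174/49 but 1.8⁸ = 43046721/390625 reaches it, so n = 8.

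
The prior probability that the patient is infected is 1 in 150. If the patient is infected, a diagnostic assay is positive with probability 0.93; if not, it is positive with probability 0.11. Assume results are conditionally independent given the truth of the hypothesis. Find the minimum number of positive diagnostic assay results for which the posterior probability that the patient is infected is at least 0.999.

6

Prior odds: (1/150) ÷ (149/150) = 1/149.
Likelihood ratio of a positive = 0.93/0.11 = 93/11.
Target odds: 0.999 ÷ 0.001 = 999.
Require (93/11)ⁿ ≥ 999 ÷ (1/149) = 148851.
(93/11)⁵ ≈43196.8 falls short of 148851 but (93/11)⁶ ≈365209 reaches it, so n = 6.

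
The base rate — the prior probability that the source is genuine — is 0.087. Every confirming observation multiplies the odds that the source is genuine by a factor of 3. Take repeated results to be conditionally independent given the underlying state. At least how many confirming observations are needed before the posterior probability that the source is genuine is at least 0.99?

Prior odds: 0.087 ÷ 0.913 = 87/913.
Likelihood ratio per confirming observation = 3.
Target posterior odds = 0.99/0.01 = 99.
Need (87/913) × 3ⁿ ≥ 99, i.e. 3ⁿ ≥ 30129/29.
3⁶ = 729 falls short of 30129/29 but 3⁷ = 2187 reaches it, so n = 7.

7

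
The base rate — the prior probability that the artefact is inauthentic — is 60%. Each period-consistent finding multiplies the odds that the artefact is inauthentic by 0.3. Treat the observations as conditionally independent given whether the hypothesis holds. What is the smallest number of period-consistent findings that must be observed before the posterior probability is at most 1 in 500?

6

Prior odds = 0.6/0.4 = 1.5.
Likelihood ratio per period-consistent finding = 0.3.
Target posterior odds = 0.002/0.998 = 1/499.
Need 1.5 × 0.3ⁿ ≤ 1/499, i.e. 0.3ⁿ ≤ 2/1497.
0.3⁵ = 243/100000 is still above 2/1497 but 0.3⁶ = 729/1000000 is at or below it, so n = 6.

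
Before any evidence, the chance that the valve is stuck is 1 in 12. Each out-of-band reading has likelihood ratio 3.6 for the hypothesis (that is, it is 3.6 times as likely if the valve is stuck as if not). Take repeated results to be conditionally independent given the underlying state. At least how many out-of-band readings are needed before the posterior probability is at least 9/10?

4

Prior odds = (1/12)/(11/12) = 1/11.
Likelihood ratio per out-of-band reading = 3.6.
Target odds: 0.9 ÷ 0.1 = 9.
Need (1/11) × 3.6ⁿ ≥ 9, i.e. 3.6ⁿ ≥ 99.
3.6³ = 46.656 falls short of 99 but 3.6⁴ = 167.9616 reaches it, so n = 4.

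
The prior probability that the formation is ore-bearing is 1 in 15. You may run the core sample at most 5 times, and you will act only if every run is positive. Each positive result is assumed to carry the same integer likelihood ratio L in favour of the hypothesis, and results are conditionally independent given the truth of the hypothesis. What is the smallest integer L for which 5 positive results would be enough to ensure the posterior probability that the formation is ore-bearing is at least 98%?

4

Prior odds = (1/15)/(14/15) = 1/14.
Target odds = 0.98/0.02 = 49.
Need L⁵ ≥ 49 ÷ (1/14) = 686.
3⁵ = 243 < 686 ≤ 1024 = 4⁵, so L = 4.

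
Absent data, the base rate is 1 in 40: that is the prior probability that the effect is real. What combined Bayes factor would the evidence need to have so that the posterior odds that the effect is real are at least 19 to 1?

741

Prior odds = 0.025/0.975 = 1/39.
Target odds = 19.
Required Bayes factor = 19 ÷ (1/39) = 741.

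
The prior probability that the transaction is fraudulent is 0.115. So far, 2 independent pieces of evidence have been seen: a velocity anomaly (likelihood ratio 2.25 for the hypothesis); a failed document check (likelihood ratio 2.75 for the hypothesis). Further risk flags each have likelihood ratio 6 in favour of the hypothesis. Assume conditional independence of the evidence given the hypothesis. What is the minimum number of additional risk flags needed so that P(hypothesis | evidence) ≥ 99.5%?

4

Prior odds = 0.115/0.885 = 23/177.
Combined Bayes factor of the evidence already in hand = 2.25 × 2.75 = 6.1875.
Odds after that evidence = (23/177) × 6.1875 = 759/944.
Target odds = 0.995/0.005 = 199.
Need 6ⁿ ≥ 199 ÷ (759/944) = 187856/759.
6³ = 216 falls short of 187856/759 but 6⁴ = 1296 reaches it, so n = 4.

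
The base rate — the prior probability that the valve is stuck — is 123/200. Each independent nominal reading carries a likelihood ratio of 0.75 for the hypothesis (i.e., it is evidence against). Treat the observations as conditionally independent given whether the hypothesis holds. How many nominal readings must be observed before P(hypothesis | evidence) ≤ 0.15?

8

Prior odds = 0.615/0.385 = 123/77.
Likelihood ratio per nominal reading = 0.75.
Target odds: 0.15 ÷ 0.85 = 3/17.
Require 0.75ⁿ ≤ 3/17 ÷ (123/77) = 77/697.
0.75⁷ = 2187/16384 is still above 77/697 but 0.75⁸ = 6561/65536 is at or below it, so n = 8.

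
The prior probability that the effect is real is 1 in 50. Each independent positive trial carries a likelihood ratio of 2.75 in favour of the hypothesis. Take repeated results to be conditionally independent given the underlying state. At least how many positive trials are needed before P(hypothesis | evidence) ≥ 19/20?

7

Prior odds: 0.02 ÷ 0.98 = 1/49.
Likelihood ratio per positive trial = 2.75.
Target posterior odds = 0.95/0.05 = 19.
Require 2.75ⁿ ≥ 19 ÷ (1/49) = 931.
2.75⁶ = 1771561/4096 falls short of 931 but 2.75⁷ = 19487171/16384 reaches it, so n = 7.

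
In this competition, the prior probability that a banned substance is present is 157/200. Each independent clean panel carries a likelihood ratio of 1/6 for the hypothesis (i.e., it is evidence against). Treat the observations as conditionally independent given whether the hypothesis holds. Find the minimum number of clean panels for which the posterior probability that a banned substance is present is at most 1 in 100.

Prior odds: 0.785 ÷ 0.215 = 157/43.
Likelihood ratio per clean panel = 1/6.
Target odds: 0.01 ÷ 0.99 = 1/99.
Need (157/43) × (1/6)ⁿ ≤ 1/99, i.e. (1/6)ⁿ ≤ 43/15543.
(1/6)³ = 1/216 is still above 43/15543 but (1/6)⁴ = 1/1296 is at or below it, so n = 4.

4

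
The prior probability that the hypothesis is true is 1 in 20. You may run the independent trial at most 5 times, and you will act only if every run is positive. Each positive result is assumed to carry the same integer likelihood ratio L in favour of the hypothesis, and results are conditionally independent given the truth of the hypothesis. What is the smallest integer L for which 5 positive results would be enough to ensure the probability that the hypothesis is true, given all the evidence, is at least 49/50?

4

Prior odds = 0.05/0.95 = 1/19.
Target odds = 0.98/0.02 = 49.
Need L⁵ ≥ 49 ÷ (1/19) = 931.
3⁵ = 243 < 931 ≤ 1024 = 4⁵, so L = 4.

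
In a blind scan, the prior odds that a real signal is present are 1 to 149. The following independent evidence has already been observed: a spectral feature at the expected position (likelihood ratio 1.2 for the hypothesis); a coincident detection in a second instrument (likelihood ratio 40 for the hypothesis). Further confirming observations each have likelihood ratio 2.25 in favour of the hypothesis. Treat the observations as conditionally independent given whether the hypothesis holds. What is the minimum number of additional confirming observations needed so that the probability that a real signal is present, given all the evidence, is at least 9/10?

Prior odds = 1/149.
Combined Bayes factor of the evidence already in hand = 1.2 × 40 = 48.
Odds after that evidence = (1/149) × 48 = 48/149.
Target odds = 0.9/0.1 = 9.
Need 2.25ⁿ ≥ 9 ÷ (48/149) = 27.9375.
2.25⁴ = 25.62890625 falls short of 27.9375 but 2.25⁵ = 59049/1024 reaches it, so n = 5.

5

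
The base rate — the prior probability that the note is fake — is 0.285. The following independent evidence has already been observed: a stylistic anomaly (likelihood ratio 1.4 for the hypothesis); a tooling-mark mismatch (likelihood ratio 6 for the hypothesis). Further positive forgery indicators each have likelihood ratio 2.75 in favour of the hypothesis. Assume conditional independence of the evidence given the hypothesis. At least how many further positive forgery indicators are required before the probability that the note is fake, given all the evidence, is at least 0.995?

5

Prior odds = 0.285/0.715 = 57/143.
Combined Bayes factor of the evidence already in hand = 1.4 × 6 = 8.4.
Odds after that evidence = (57/143) × 8.4 = 2394/715.
Target odds = 0.995/0.005 = 199.
Need 2.75ⁿ ≥ 199 ÷ (2394/715) = 142285/2394.
2.75⁴ = 57.19140625 falls short of 142285/2394 but 2.75⁵ = 161051/1024 reaches it, so n = 5.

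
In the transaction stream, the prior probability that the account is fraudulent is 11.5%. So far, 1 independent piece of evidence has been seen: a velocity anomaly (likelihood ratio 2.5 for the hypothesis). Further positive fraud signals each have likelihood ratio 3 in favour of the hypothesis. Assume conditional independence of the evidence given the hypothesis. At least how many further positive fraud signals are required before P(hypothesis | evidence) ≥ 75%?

3

Prior odds = 0.115/0.885 = 23/177.
Bayes factor of the evidence already in hand = 2.5.
Odds after that evidence = (23/177) × 2.5 = 115/354.
Target odds = 0.75/0.25 = 3.
Need 3ⁿ ≥ 3 ÷ (115/354) = 1062/115.
3² = 9 falls short of 1062/115 but 3³ = 27 reaches it, so n = 3.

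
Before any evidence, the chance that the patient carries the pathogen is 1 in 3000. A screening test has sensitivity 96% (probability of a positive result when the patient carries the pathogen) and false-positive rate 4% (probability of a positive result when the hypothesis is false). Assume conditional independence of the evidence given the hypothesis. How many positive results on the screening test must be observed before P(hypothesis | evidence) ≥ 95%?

4

Prior odds = (1/3000)/(2999/3000) = 1/2999.
Likelihood ratio of a positive result = 0.96/0.04 = 24.
Target odds: 0.95 ÷ 0.05 = 19.
Need (1/2999) × 24ⁿ ≥ 19, i.e. 24ⁿ ≥ 56981.
24³ = 13824 falls short of 56981 but 24⁴ = 331776 reaches it, so n = 4.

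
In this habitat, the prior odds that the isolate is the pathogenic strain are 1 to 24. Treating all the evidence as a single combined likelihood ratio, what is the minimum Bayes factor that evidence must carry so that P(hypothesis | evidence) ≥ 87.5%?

168

Prior odds = 1/24.
Target odds = 0.875/0.125 = 7.
Required Bayes factor = 7 ÷ (1/24) = 168.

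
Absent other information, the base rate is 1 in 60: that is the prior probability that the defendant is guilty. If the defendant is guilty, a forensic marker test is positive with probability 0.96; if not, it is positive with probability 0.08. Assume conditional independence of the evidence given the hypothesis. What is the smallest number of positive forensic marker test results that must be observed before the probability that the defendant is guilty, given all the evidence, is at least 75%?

3

Prior odds = (1/60)/(59/60) = 1/59.
Likelihood ratio of a positive = 0.96/0.08 = 12.
Target odds: 0.75 ÷ 0.25 = 3.
Need (1/59) × 12ⁿ ≥ 3, i.e. 12ⁿ ≥ 177.
12² = 144 falls short of 177 but 12³ = 1728 reaches it, so n = 3.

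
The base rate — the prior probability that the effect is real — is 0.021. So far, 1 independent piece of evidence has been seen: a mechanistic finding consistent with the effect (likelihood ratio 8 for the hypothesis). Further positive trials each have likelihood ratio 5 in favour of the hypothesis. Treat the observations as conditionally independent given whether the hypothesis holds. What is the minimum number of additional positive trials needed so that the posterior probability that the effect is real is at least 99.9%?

Prior odds = 0.021/0.979 = 21/979.
Bayes factor of the evidence already in hand = 8.
Odds after that evidence = (21/979) × 8 = 168/979.
Target odds = 0.999/0.001 = 999.
Need 5ⁿ ≥ 999 ÷ (168/979) = 326007/56.
5⁵ = 3125 falls short of 326007/56 but 5⁶ = 15625 reaches it, so n = 6.

6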